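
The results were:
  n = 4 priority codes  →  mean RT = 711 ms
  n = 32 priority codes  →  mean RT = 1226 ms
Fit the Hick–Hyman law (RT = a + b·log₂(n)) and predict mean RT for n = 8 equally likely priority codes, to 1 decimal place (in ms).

With log₂ n on the abscissa the relation is linear; from the two conditions:
  b = (1226 − 711) / (log₂ 32 − log₂ 4) = 515 / (5 − 2) = 171.667 ms/bit
  a = 711 − 171.667 × 2 = 367.667 ms
Then RT(8) = 367.667 + 171.667 × log₂ 8 = 367.667 + 171.667 × 3 ≈ 882.667 ms.

882.7 ms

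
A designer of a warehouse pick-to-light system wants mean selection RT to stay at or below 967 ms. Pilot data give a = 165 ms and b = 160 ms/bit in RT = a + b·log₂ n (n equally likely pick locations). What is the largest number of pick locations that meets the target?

Information budget: (967 − 165)/160 = 5.0125 bits, so n ≤ 2^5.0125 = 32.278 → at most 32.

32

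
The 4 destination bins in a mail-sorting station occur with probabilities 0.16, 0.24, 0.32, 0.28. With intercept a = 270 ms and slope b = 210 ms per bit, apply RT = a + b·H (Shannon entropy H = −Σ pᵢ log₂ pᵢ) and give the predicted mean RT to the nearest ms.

681 ms

H = 0.16·log₂(1/0.16) + 0.24·log₂(1/0.24) + 0.32·log₂(1/0.32) + 0.28·log₂(1/0.28) = 1.9574 bits.
RT = 270 + 210 × 1.9574 = 681.06 ms.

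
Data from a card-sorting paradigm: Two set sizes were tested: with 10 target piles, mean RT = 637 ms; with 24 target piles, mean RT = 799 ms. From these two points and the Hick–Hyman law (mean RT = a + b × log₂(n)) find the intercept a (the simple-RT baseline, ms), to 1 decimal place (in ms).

210.9 ms

b = (RT₂ − RT₁)/(log₂ n₂ − log₂ n₁) = (799 − 637)/(4.5850 − 3.3219) = 128.263 ms/bit.
a = RT₁ − b·log₂ n₁ = 637 − 128.263 × 3.3219 = 210.921 ms.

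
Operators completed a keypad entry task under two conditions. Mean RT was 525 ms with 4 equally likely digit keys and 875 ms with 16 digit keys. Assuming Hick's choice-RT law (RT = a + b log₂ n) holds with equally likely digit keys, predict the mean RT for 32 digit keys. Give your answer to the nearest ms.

1050 ms

With log₂ n on the abscissa the relation is linear; from the two conditions:
  b = (875 − 525) / (log₂ 16 − log₂ 4) = 350 / (4 − 2) = 175 ms/bit
  a = 525 − 175 × 2 = 175 ms
Then RT(32) = 175 + 175 × log₂ 32 = 175 + 175 × 5 ≈ 1050.000 ms.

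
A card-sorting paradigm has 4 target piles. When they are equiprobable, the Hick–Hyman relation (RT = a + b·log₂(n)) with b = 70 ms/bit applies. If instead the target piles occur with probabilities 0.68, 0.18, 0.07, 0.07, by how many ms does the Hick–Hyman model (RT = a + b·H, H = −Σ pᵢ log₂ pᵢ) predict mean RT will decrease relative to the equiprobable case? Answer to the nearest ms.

45 ms

The RT saving is b·ΔH. Equiprobable H₀ = log₂(4) = 2.0000 bits; with the given probabilities H = 1.3608 bits.
b·(H₀ − H) = 70 × (2.0000 − 1.3608) = 44.75 ms.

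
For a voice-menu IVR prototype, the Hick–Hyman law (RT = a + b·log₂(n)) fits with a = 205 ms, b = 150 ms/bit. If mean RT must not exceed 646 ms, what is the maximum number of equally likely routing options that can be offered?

150·log₂ n ≤ 646 − 205 = 441, giving log₂ n ≤ 2.9400 and n ≤ 7.674. The largest whole number is 7.

7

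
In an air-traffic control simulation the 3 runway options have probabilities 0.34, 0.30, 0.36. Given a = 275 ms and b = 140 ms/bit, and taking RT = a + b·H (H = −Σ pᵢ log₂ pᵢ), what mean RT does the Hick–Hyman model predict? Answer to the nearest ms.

496 ms

H = 0.34·log₂(1/0.34) + 0.30·log₂(1/0.30) + 0.36·log₂(1/0.36) = 1.5809 bits.
RT = 275 + 140 × 1.5809 = 496.32 ms.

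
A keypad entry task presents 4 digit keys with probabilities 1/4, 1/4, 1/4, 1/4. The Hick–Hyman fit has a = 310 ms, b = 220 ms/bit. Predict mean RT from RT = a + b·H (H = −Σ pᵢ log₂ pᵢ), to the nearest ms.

750 ms

H = −Σ pᵢ log₂ pᵢ = 0.25·2 + 0.25·2 + 0.25·2 + 0.25·2 = 2.000 bits.
RT = 310 + 220 × 2.000 = 750.00 ms.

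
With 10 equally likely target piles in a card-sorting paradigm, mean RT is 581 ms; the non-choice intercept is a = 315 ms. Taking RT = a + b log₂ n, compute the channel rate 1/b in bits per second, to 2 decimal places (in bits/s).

12.49 bits/s

b = (581 − 315)/log₂ 10 = 266/3.3219 = 80.074 ms per bit = 0.08007 s/bit; the reciprocal is 12.488 bits/s.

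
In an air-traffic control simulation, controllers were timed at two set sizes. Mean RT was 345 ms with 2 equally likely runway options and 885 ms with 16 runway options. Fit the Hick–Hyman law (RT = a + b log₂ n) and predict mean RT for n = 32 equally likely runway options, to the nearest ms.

1065 ms

Solve the two-equation system in a and b:
  b = (885 − 345) / (log₂ 16 − log₂ 2) = 540 / (4 − 1) = 180 ms/bit
  a = 345 − 180 × 1 = 165 ms
Then RT(32) = 165 + 180 × log₂ 32 = 165 + 180 × 5 ≈ 1065.000 ms.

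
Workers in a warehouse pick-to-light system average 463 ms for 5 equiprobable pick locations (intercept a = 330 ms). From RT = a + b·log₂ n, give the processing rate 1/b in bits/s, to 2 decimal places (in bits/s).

17.46 bits/s

Choice component = 463 − 330 = 133 ms over log₂(5) = 2.3219 bits.
b = 133 / 2.3219 = 57.280 ms/bit, so 1/b = 17.458 bits/s.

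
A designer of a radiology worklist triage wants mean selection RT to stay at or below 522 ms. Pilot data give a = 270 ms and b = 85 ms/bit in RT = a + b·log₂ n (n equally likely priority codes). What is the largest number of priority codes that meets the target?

85·log₂ n ≤ 522 − 270 = 252, giving log₂ n ≤ 2.9647 and n ≤ 7.807. The largest whole number is 7.

7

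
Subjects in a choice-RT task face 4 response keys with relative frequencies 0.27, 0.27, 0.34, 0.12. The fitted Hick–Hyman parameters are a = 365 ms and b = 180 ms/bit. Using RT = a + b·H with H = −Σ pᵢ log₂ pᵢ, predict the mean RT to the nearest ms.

Entropy contributions −pᵢ log₂ pᵢ: 0.5100, 0.5100, 0.5292, 0.3671; sum H = 1.9163 bits.
RT = a + bH = 365 + 180·1.9163 = 709.93 ms.

710 ms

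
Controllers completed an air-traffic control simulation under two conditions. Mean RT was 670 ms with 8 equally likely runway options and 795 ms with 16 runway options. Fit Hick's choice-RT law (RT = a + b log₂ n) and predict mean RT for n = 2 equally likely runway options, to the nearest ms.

420 ms

With log₂ n on the abscissa the relation is linear; from the two conditions:
  b = (795 − 670) / (log₂ 16 − log₂ 8) = 125 / (4 − 3) = 125 ms/bit
  a = 670 − 125 × 3 = 295 ms
Then RT(2) = 295 + 125 × log₂ 2 = 295 + 125 × 1 ≈ 420.000 ms.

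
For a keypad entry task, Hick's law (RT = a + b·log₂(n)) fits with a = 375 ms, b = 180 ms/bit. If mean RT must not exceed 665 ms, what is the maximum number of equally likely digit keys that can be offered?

Set 375 + 180·log₂ n ≤ 665 → log₂ n ≤ (665 − 375)/180 = 1.6111.
So n ≤ 2^1.6111 = 3.055; the largest integer n is 3.

3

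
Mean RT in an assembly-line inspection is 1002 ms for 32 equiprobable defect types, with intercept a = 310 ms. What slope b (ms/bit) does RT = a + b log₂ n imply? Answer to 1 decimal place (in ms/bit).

138.4 ms/bit

b = (1002 − 310) / log₂(32) = 692 / 5 = 138.400 ms/bit.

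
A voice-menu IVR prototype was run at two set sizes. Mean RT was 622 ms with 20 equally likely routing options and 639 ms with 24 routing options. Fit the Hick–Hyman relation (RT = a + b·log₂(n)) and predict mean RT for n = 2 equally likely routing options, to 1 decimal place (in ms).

407.3 ms

With log₂ n on the abscissa the relation is linear; from the two conditions:
  b = (639 − 622) / (log₂ 24 − log₂ 20) = 17 / (4.5850 − 4.3219) = 64.630 ms/bit
  a = 622 − 64.630 × 4.3219 = 342.672 ms
Then RT(2) = 342.672 + 64.630 × log₂ 2 = 342.672 + 64.630 × 1 ≈ 407.303 ms.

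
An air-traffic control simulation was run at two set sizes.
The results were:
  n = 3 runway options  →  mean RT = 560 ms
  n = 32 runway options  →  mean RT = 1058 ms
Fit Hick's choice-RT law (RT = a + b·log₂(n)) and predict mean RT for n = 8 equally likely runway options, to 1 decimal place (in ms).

With log₂ n on the abscissa the relation is linear; from the two conditions:
  b = (1058 − 560) / (log₂ 32 − log₂ 3) = 498 / (5 − 1.5850) = 145.826 ms/bit
  a = 560 − 145.826 × 1.5850 = 328.872 ms
Then RT(8) = 328.872 + 145.826 × log₂ 8 = 328.872 + 145.826 × 3 ≈ 766.349 ms.

766.3 ms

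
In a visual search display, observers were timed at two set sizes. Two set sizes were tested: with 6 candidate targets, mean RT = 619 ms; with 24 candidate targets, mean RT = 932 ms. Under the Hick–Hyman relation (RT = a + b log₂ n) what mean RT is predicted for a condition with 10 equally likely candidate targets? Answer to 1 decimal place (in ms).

RT is linear in log₂ n, so two points fix the line:
  b = (932 − 619) / (log₂ 24 − log₂ 6) = 313 / (4.5850 − 2.5850) = 156.500 ms/bit
  a = 619 − 156.500 × 2.5850 = 214.453 ms
Then RT(10) = 214.453 + 156.500 × log₂ 10 = 214.453 + 156.500 × 3.3219 ≈ 734.335 ms.

734.3 ms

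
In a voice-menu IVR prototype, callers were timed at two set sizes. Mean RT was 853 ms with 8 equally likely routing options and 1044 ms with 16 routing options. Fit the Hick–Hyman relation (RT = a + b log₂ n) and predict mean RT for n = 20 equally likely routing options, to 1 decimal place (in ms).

1105.5 ms

Solve the two-equation system in a and b:
  b = (1044 − 853) / (log₂ 16 − log₂ 8) = 191 / (4 − 3) = 191.000 ms/bit
  a = 853 − 191.000 × 3 = 280.000 ms
Then RT(20) = 280.000 + 191.000 × log₂ 20 = 280.000 + 191.000 × 4.3219 ≈ 1105.488 ms.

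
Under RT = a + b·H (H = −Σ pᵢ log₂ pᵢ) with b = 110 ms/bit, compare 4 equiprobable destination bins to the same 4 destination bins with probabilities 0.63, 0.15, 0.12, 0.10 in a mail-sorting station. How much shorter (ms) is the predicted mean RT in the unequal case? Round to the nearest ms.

The RT saving is b·ΔH. Equiprobable H₀ = log₂(4) = 2.0000 bits; with the given probabilities H = 1.5297 bits.
b·(H₀ − H) = 110 × (2.0000 − 1.5297) = 51.73 ms.

52 ms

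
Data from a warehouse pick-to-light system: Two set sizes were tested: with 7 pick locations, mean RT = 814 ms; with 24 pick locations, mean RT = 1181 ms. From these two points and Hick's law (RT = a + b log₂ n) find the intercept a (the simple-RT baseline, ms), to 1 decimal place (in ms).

234.4 ms

Slope: b = (1181 − 814) / (log₂ 24 − log₂ 7) = 367/1.7776 = 206.457 ms/bit.
Intercept: a = 814 − 206.457·log₂(7) = 234.401 ms.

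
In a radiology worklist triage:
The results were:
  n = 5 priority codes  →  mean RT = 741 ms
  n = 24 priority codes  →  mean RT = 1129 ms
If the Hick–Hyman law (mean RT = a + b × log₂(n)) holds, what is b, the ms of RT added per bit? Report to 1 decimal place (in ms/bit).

The slope on a log₂ axis is (1129 − 741) / (4.5850 − 2.3219) = 171.451 ms/bit.

171.5 ms/bit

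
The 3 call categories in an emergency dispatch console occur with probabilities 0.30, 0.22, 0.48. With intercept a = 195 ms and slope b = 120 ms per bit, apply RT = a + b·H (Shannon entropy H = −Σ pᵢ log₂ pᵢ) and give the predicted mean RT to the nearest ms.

376 ms

H = 0.30·log₂(1/0.30) + 0.22·log₂(1/0.22) + 0.48·log₂(1/0.48) = 1.5099 bits.
RT = 195 + 120 × 1.5099 = 376.19 ms.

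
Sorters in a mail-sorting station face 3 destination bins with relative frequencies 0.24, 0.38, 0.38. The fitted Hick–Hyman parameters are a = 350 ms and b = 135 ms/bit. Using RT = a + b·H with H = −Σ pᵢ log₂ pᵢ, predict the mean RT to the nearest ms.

560 ms

Entropy contributions −pᵢ log₂ pᵢ: 0.4941, 0.5305, 0.5305; sum H = 1.5550 bits.
RT = a + bH = 350 + 135·1.5550 = 559.93 ms.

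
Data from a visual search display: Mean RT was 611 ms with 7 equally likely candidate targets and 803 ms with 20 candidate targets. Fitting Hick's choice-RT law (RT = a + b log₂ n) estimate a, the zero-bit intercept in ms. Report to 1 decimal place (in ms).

255.1 ms

Slope: b = (803 − 611) / (log₂ 20 − log₂ 7) = 192/1.5146 = 126.768 ms/bit.
a = RT₁ − b·log₂ n₁ = 611 − 126.768 × 2.8074 = 255.116 ms.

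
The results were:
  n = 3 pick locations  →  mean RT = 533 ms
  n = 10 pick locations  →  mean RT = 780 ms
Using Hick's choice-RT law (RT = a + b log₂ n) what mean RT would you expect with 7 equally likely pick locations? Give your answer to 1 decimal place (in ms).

RT is linear in log₂ n, so two points fix the line:
  b = (780 − 533) / (log₂ 10 − log₂ 3) = 247 / (3.3219 − 1.5850) = 142.202 ms/bit
  a = 533 − 142.202 × 1.5850 = 307.615 ms
Then RT(7) = 307.615 + 142.202 × log₂ 7 = 307.615 + 142.202 × 2.8074 ≈ 706.827 ms.

706.8 ms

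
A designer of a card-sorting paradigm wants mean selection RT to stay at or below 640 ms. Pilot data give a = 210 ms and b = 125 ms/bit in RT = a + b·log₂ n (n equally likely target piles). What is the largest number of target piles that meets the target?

10

Information budget: (640 − 210)/125 = 3.4400 bits, so n ≤ 2^3.4400 = 10.853 → at most 10.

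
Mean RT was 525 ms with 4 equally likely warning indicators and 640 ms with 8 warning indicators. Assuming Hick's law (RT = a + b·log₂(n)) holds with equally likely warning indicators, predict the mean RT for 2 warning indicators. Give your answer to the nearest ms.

410 ms

RT is linear in log₂ n, so two points fix the line:
  b = (640 − 525) / (log₂ 8 − log₂ 4) = 115 / (3 − 2) = 115 ms/bit
  a = 525 − 115 × 2 = 295 ms
Then RT(2) = 295 + 115 × log₂ 2 = 295 + 115 × 1 ≈ 410.000 ms.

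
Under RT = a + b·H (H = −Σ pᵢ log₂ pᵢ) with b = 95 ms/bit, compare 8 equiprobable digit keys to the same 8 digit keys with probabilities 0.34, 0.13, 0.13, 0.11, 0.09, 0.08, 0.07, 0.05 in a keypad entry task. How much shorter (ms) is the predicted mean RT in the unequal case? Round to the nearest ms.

25 ms

Equiprobable entropy H₀ = log₂ 8 = 3.0000 bits.
Skewed entropy H = −Σ pᵢ log₂ pᵢ = 2.7336 bits.
ΔRT = b·(H₀ − H) = 95 × 0.2664 = 25.31 ms.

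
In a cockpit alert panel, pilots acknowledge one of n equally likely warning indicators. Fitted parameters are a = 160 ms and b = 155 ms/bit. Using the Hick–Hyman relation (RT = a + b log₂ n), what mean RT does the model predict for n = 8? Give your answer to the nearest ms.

625 ms

log₂(8) = 3 bits, so RT = 160 + 155 × 3 ≈ 625.000 ms.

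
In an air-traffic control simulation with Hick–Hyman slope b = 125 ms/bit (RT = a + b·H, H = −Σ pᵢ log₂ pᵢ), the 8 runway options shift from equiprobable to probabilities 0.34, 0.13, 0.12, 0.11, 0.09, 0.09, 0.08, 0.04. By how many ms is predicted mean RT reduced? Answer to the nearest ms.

34 ms

Equiprobable entropy H₀ = log₂ 8 = 3.0000 bits.
Skewed entropy H = −Σ pᵢ log₂ pᵢ = 2.7317 bits.
ΔRT = b·(H₀ − H) = 125 × 0.2683 = 33.53 ms.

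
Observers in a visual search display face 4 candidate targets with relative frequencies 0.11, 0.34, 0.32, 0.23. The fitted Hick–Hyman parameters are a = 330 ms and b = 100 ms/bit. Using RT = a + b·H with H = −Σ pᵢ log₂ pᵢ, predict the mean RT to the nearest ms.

Entropy contributions −pᵢ log₂ pᵢ: 0.3503, 0.5292, 0.5260, 0.4877; sum H = 1.8932 bits.
RT = a + bH = 330 + 100·1.8932 = 519.32 ms.

519 ms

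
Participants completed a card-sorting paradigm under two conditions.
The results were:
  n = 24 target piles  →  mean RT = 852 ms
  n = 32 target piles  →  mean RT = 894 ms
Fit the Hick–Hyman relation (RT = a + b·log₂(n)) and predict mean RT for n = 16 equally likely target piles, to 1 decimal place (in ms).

Solve the two-equation system in a and b:
  b = (894 − 852) / (log₂ 32 − log₂ 24) = 42 / (5 − 4.5850) = 101.196 ms/bit
  a = 852 − 101.196 × 4.5850 = 388.022 ms
Then RT(16) = 388.022 + 101.196 × log₂ 16 = 388.022 + 101.196 × 4 ≈ 792.804 ms.

792.8 ms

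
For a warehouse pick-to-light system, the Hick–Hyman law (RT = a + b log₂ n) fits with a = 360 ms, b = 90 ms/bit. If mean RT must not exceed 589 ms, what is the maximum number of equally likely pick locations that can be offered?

5

Set 360 + 90·log₂ n ≤ 589 → log₂ n ≤ (589 − 360)/90 = 2.5444.
So n ≤ 2^2.5444 = 5.834; the largest integer n is 5.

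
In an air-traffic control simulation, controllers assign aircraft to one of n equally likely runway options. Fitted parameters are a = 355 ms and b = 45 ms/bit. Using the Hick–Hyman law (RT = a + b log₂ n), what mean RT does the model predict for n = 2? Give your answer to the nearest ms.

400 ms

log₂(2) = 1 bits, so RT = 355 + 45 × 1 ≈ 400.000 ms.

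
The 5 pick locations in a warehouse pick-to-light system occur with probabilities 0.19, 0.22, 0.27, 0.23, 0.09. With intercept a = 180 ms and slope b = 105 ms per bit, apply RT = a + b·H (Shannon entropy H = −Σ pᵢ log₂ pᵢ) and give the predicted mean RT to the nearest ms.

416 ms

H = 0.19·log₂(1/0.19) + 0.22·log₂(1/0.22) + 0.27·log₂(1/0.27) + 0.23·log₂(1/0.23) + 0.09·log₂(1/0.09) = 2.2461 bits.
RT = 180 + 105 × 2.2461 = 415.85 ms.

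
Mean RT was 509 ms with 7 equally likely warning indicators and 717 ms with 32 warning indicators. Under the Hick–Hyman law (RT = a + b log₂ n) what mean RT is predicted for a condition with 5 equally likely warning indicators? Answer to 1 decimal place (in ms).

Fit slope and intercept:
  b = (717 − 509) / (log₂ 32 − log₂ 7) = 208 / (5 − 2.8074) = 94.863 ms/bit
  a = 509 − 94.863 × 2.8074 = 242.687 ms
Then RT(5) = 242.687 + 94.863 × log₂ 5 = 242.687 + 94.863 × 2.3219 ≈ 462.951 ms.

463.0 ms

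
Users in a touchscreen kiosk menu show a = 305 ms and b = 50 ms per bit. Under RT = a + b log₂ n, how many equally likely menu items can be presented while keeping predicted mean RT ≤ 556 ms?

50·log₂ n ≤ 556 − 305 = 251, giving log₂ n ≤ 5.0200 and n ≤ 32.447. The largest whole number is 32.

32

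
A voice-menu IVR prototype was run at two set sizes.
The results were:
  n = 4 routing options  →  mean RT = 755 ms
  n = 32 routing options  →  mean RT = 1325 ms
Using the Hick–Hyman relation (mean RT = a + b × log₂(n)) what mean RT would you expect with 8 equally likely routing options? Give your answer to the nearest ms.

Fit slope and intercept:
  b = (1325 − 755) / (log₂ 32 − log₂ 4) = 570 / (5 − 2) = 190 ms/bit
  a = 755 − 190 × 2 = 375 ms
Then RT(8) = 375 + 190 × log₂ 8 = 375 + 190 × 3 ≈ 945.000 ms.

945 ms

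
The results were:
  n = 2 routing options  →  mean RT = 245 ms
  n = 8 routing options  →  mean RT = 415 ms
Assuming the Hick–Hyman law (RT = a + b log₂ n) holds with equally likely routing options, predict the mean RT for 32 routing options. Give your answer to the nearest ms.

Fit slope and intercept:
  b = (415 − 245) / (log₂ 8 − log₂ 2) = 170 / (3 − 1) = 85 ms/bit
  a = 245 − 85 × 1 = 160 ms
Then RT(32) = 160 + 85 × log₂ 32 = 160 + 85 × 5 ≈ 585.000 ms.

585 ms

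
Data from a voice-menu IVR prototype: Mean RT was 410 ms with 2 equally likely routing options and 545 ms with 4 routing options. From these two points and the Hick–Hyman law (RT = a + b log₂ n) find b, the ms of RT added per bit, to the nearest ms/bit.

Slope: b = (545 − 410) / (log₂ 4 − log₂ 2) = 135/1.0000 = 135 ms/bit.

135 ms/bit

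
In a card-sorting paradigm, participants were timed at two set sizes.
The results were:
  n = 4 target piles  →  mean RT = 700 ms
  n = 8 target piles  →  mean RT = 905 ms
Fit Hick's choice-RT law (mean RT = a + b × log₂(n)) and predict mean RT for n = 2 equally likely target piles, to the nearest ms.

495 ms

Solve the two-equation system in a and b:
  b = (905 − 700) / (log₂ 8 − log₂ 4) = 205 / (3 − 2) = 205 ms/bit
  a = 700 − 205 × 2 = 290 ms
Then RT(2) = 290 + 205 × log₂ 2 = 290 + 205 × 1 ≈ 495.000 ms.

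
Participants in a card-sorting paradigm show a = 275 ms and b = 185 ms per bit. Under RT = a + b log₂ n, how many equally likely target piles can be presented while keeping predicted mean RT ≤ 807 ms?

7

185·log₂ n ≤ 807 − 275 = 532, giving log₂ n ≤ 2.8757 and n ≤ 7.339. The largest whole number is 7.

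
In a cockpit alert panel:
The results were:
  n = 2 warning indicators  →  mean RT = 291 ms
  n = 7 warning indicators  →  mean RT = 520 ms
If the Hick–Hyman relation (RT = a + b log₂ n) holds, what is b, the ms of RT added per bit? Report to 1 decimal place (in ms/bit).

b = (RT₂ − RT₁)/(log₂ n₂ − log₂ n₁) = (520 − 291)/(2.8074 − 1) = 126.704 ms/bit.

126.7 ms/bit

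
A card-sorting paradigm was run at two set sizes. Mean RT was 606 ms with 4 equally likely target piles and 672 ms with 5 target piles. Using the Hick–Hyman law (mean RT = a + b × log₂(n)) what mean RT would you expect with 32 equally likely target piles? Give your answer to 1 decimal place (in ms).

1221.0 ms

With log₂ n on the abscissa the relation is linear; from the two conditions:
  b = (672 − 606) / (log₂ 5 − log₂ 4) = 66 / (2.3219 − 2) = 205.015 ms/bit
  a = 606 − 205.015 × 2 = 195.971 ms
Then RT(32) = 195.971 + 205.015 × log₂ 32 = 195.971 + 205.015 × 5 ≈ 1221.044 ms.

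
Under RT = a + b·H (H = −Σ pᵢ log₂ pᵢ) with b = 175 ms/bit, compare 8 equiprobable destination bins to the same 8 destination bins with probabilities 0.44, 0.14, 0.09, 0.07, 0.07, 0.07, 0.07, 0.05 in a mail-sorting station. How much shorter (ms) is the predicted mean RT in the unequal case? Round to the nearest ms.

The RT saving is b·ΔH. Equiprobable H₀ = log₂(8) = 3.0000 bits; with the given probabilities H = 2.5212 bits.
b·(H₀ − H) = 175 × (3.0000 − 2.5212) = 83.79 ms.

84 ms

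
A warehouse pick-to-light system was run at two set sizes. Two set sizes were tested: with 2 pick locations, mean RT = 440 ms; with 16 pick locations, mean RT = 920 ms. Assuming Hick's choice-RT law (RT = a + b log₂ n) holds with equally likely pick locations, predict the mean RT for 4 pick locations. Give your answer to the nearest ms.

600 ms

Fit slope and intercept:
  b = (920 − 440) / (log₂ 16 − log₂ 2) = 480 / (4 − 1) = 160 ms/bit
  a = 440 − 160 × 1 = 280 ms
Then RT(4) = 280 + 160 × log₂ 4 = 280 + 160 × 2 ≈ 600.000 ms.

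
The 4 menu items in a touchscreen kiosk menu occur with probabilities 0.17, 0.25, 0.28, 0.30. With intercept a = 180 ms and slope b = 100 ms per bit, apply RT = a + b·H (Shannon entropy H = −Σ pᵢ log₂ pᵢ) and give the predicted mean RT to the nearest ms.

377 ms

H = 0.17·log₂(1/0.17) + 0.25·log₂(1/0.25) + 0.28·log₂(1/0.28) + 0.30·log₂(1/0.30) = 1.9699 bits.
RT = 180 + 100 × 1.9699 = 376.99 ms.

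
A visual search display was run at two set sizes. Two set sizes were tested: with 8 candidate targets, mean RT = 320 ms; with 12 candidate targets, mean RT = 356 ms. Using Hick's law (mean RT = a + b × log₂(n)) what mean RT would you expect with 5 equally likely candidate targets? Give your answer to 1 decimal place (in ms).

RT is linear in log₂ n, so two points fix the line:
  b = (356 − 320) / (log₂ 12 − log₂ 8) = 36 / (3.5850 − 3) = 61.542 ms/bit
  a = 320 − 61.542 × 3 = 135.373 ms
Then RT(5) = 135.373 + 61.542 × log₂ 5 = 135.373 + 61.542 × 2.3219 ≈ 278.270 ms.

278.3 ms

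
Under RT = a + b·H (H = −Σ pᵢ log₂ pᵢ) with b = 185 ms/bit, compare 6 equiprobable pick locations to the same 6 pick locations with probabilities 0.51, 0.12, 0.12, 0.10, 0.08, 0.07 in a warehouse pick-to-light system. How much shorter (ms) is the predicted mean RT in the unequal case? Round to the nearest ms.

86 ms

The RT saving is b·ΔH. Equiprobable H₀ = log₂(6) = 2.5850 bits; with the given probabilities H = 2.1218 bits.
b·(H₀ − H) = 185 × (2.5850 − 2.1218) = 85.68 ms.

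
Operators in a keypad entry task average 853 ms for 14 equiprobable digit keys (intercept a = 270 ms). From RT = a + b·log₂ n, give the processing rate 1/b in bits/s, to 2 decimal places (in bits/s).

Choice component = 853 − 270 = 583 ms over log₂(14) = 3.8074 bits.
b = 583 / 3.8074 = 153.125 ms/bit, so 1/b = 6.531 bits/s.

6.53 bits/s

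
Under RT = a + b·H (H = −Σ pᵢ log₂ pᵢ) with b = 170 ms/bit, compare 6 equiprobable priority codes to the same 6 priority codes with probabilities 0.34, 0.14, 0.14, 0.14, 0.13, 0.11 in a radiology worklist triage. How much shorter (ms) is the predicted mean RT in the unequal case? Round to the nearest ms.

Equiprobable entropy H₀ = log₂ 6 = 2.5850 bits.
Skewed entropy H = −Σ pᵢ log₂ pᵢ = 2.4534 bits.
ΔRT = b·(H₀ − H) = 170 × 0.1315 = 22.36 ms.

22 ms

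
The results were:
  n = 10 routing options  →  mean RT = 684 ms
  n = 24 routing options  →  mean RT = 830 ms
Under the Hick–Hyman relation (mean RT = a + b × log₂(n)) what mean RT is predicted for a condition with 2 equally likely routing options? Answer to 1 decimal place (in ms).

415.6 ms

With log₂ n on the abscissa the relation is linear; from the two conditions:
  b = (830 − 684) / (log₂ 24 − log₂ 10) = 146 / (4.5850 − 3.3219) = 115.595 ms/bit
  a = 684 − 115.595 × 3.3219 = 300.003 ms
Then RT(2) = 300.003 + 115.595 × log₂ 2 = 300.003 + 115.595 × 1 ≈ 415.598 ms.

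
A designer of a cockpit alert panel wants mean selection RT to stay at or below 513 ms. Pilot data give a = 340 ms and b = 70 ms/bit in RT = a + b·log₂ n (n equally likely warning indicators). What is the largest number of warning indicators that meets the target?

Set 340 + 70·log₂ n ≤ 513 → log₂ n ≤ (513 − 340)/70 = 2.4714.
So n ≤ 2^2.4714 = 5.546; the largest integer n is 5.

5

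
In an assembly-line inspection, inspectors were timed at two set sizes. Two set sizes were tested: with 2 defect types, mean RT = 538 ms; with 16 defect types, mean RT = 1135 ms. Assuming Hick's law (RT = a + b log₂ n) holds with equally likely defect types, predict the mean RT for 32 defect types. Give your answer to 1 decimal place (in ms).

Solve the two-equation system in a and b:
  b = (1135 − 538) / (log₂ 16 − log₂ 2) = 597 / (4 − 1) = 199.000 ms/bit
  a = 538 − 199.000 × 1 = 339.000 ms
Then RT(32) = 339.000 + 199.000 × log₂ 32 = 339.000 + 199.000 × 5 ≈ 1334.000 ms.

1334.0 ms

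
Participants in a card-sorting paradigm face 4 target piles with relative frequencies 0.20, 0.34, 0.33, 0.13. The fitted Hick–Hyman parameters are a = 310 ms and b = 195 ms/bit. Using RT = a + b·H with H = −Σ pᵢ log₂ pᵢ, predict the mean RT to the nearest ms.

681 ms

H = 0.20·log₂(1/0.20) + 0.34·log₂(1/0.34) + 0.33·log₂(1/0.33) + 0.13·log₂(1/0.13) = 1.9040 bits.
RT = 310 + 195 × 1.9040 = 681.29 ms.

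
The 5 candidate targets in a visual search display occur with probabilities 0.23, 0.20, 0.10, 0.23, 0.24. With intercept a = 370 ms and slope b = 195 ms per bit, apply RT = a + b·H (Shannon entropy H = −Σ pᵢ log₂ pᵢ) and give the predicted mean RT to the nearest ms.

H = 0.23·log₂(1/0.23) + 0.20·log₂(1/0.20) + 0.10·log₂(1/0.10) + 0.23·log₂(1/0.23) + 0.24·log₂(1/0.24) = 2.2660 bits.
RT = 370 + 195 × 2.2660 = 811.88 ms.

812 ms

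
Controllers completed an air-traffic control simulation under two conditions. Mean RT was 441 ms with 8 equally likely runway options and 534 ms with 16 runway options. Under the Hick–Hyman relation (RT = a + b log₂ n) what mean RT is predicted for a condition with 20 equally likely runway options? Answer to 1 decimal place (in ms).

563.9 ms

With log₂ n on the abscissa the relation is linear; from the two conditions:
  b = (534 − 441) / (log₂ 16 − log₂ 8) = 93 / (4 − 3) = 93.000 ms/bit
  a = 441 − 93.000 × 3 = 162.000 ms
Then RT(20) = 162.000 + 93.000 × log₂ 20 = 162.000 + 93.000 × 4.3219 ≈ 563.939 ms.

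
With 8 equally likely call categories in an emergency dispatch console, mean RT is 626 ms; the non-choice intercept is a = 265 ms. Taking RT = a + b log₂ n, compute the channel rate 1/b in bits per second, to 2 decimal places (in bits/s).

b = (626 − 265)/log₂ 8 = 361/3 = 120.333 ms per bit = 0.12033 s/bit; the reciprocal is 8.310 bits/s.

8.31 bits/s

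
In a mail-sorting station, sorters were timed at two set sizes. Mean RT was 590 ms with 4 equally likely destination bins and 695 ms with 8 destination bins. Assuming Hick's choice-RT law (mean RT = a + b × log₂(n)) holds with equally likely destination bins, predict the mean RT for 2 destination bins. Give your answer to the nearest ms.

Solve the two-equation system in a and b:
  b = (695 − 590) / (log₂ 8 − log₂ 4) = 105 / (3 − 2) = 105 ms/bit
  a = 590 − 105 × 2 = 380 ms
Then RT(2) = 380 + 105 × log₂ 2 = 380 + 105 × 1 ≈ 485.000 ms.

485 ms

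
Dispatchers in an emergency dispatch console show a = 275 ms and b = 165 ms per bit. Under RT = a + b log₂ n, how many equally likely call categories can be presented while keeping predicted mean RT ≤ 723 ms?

6

165·log₂ n ≤ 723 − 275 = 448, giving log₂ n ≤ 2.7152 and n ≤ 6.567. The largest whole number is 6.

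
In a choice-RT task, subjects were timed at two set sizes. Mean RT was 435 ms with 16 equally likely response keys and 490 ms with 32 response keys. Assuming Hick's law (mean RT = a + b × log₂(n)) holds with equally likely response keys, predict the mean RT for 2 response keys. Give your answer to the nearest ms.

270 ms

Fit slope and intercept:
  b = (490 − 435) / (log₂ 32 − log₂ 16) = 55 / (5 − 4) = 55 ms/bit
  a = 435 − 55 × 4 = 215 ms
Then RT(2) = 215 + 55 × log₂ 2 = 215 + 55 × 1 ≈ 270.000 ms.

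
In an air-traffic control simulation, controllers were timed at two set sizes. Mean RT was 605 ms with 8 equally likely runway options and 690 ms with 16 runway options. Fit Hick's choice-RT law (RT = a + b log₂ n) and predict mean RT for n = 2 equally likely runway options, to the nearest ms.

RT is linear in log₂ n, so two points fix the line:
  b = (690 − 605) / (log₂ 16 − log₂ 8) = 85 / (4 − 3) = 85 ms/bit
  a = 605 − 85 × 3 = 350 ms
Then RT(2) = 350 + 85 × log₂ 2 = 350 + 85 × 1 ≈ 435.000 ms.

435 ms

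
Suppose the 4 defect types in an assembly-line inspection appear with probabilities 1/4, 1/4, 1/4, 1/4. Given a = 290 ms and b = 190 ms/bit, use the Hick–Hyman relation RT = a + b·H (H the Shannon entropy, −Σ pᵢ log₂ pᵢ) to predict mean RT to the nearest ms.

Each term −pᵢ log₂ pᵢ: 0.25·2 + 0.25·2 + 0.25·2 + 0.25·2; summed, H = 2.000 bits.
Mean RT = a + bH = 290 + 190·2.000 = 670.00 ms.

670 ms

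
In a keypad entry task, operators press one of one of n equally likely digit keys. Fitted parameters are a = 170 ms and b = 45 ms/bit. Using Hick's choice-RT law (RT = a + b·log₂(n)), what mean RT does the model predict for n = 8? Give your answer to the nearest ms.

305 ms

log₂(8) = 3 bits, so RT = 170 + 45 × 3 ≈ 305.000 ms.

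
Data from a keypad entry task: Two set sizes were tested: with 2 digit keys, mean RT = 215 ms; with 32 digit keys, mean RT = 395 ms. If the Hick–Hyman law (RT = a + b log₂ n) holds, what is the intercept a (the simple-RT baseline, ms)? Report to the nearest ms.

170 ms

The slope on a log₂ axis is (395 − 215) / (5 − 1) = 45 ms/bit.
Intercept: a = 215 − 45·log₂(2) = 170.000 ms.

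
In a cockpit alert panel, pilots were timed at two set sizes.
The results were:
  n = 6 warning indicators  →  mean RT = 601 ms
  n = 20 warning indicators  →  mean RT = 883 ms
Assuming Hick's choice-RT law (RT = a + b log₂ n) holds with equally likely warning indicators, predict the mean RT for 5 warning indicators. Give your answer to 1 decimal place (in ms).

558.3 ms

Fit slope and intercept:
  b = (883 − 601) / (log₂ 20 − log₂ 6) = 282 / (4.3219 − 2.5850) = 162.352 ms/bit
  a = 601 − 162.352 × 2.5850 = 181.326 ms
Then RT(5) = 181.326 + 162.352 × log₂ 5 = 181.326 + 162.352 × 2.3219 ≈ 558.296 ms.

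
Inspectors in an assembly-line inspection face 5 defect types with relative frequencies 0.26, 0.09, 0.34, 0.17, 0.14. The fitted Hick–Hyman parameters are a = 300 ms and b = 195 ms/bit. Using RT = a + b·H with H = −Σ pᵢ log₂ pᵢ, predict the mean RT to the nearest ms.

H = 0.26·log₂(1/0.26) + 0.09·log₂(1/0.09) + 0.34·log₂(1/0.34) + 0.17·log₂(1/0.17) + 0.14·log₂(1/0.14) = 2.1788 bits.
RT = 300 + 195 × 2.1788 = 724.87 ms.

725 ms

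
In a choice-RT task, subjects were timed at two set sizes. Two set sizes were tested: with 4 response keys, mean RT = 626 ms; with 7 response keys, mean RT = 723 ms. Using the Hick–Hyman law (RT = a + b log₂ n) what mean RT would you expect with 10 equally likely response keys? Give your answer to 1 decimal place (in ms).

RT is linear in log₂ n, so two points fix the line:
  b = (723 − 626) / (log₂ 7 − log₂ 4) = 97 / (2.8074 − 2) = 120.145 ms/bit
  a = 626 − 120.145 × 2 = 385.709 ms
Then RT(10) = 385.709 + 120.145 × log₂ 10 = 385.709 + 120.145 × 3.3219 ≈ 784.824 ms.

784.8 ms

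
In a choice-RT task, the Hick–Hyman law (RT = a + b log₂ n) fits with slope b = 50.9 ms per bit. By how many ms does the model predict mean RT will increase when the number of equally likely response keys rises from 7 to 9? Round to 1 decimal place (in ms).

18.5 ms

ΔRT = (a + b log₂ n₂) − (a + b log₂ n₁) = b·(log₂ n₂ − log₂ n₁).
log₂(9) − log₂(7) = 3.1699 − 2.8074 = 0.3626.
ΔRT = 50.9 × 0.3626 = 18.455 ms.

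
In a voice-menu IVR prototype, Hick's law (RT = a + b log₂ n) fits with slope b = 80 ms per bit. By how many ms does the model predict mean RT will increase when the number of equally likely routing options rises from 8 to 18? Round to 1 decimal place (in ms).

93.6 ms

ΔRT = (a + b log₂ n₂) − (a + b log₂ n₁) = b·(log₂ n₂ − log₂ n₁).
log₂(18) − log₂(8) = 4.1699 − 3 = 1.1699.
ΔRT = 80 × 1.1699 = 93.594 ms.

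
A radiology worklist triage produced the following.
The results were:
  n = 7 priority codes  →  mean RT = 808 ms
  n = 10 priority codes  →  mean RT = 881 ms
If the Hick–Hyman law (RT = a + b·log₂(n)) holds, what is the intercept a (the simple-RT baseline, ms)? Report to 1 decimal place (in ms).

The slope on a log₂ axis is (881 − 808) / (3.3219 − 2.8074) = 141.865 ms/bit.
a = RT₁ − b·log₂ n₁ = 808 − 141.865 × 2.8074 = 409.734 ms.

409.7 ms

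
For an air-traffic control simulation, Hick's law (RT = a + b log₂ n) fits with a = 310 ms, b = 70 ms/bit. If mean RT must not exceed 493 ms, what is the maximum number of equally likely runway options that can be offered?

6

Set 310 + 70·log₂ n ≤ 493 → log₂ n ≤ (493 − 310)/70 = 2.6143.
So n ≤ 2^2.6143 = 6.123; the largest integer n is 6.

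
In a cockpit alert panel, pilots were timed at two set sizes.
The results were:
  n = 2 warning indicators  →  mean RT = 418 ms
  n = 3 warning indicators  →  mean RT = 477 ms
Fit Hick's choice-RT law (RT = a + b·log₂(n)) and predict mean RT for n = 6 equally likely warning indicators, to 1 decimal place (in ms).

With log₂ n on the abscissa the relation is linear; from the two conditions:
  b = (477 − 418) / (log₂ 3 − log₂ 2) = 59 / (1.5850 − 1) = 100.861 ms/bit
  a = 418 − 100.861 × 1 = 317.139 ms
Then RT(6) = 317.139 + 100.861 × log₂ 6 = 317.139 + 100.861 × 2.5850 ≈ 577.861 ms.

577.9 ms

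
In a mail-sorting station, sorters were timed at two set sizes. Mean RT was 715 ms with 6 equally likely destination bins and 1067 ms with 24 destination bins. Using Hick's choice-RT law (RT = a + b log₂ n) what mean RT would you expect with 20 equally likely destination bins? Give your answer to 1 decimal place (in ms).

With log₂ n on the abscissa the relation is linear; from the two conditions:
  b = (1067 − 715) / (log₂ 24 − log₂ 6) = 352 / (4.5850 − 2.5850) = 176.000 ms/bit
  a = 715 − 176.000 × 2.5850 = 260.047 ms
Then RT(20) = 260.047 + 176.000 × log₂ 20 = 260.047 + 176.000 × 4.3219 ≈ 1020.706 ms.

1020.7 ms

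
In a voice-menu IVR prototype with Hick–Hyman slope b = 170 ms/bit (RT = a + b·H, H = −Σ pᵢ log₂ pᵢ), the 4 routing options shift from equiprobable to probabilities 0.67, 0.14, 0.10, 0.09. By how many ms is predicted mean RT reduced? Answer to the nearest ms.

97 ms

Equiprobable entropy H₀ = log₂ 4 = 2.0000 bits.
Skewed entropy H = −Σ pᵢ log₂ pᵢ = 1.4291 bits.
ΔRT = b·(H₀ − H) = 170 × 0.5709 = 97.06 ms.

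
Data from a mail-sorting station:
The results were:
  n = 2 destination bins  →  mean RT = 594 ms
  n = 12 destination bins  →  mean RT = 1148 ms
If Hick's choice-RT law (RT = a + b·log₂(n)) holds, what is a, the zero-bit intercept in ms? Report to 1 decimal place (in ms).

379.7 ms

The slope on a log₂ axis is (1148 − 594) / (3.5850 − 1) = 214.316 ms/bit.
Intercept: a = 594 − 214.316·log₂(2) = 379.684 ms.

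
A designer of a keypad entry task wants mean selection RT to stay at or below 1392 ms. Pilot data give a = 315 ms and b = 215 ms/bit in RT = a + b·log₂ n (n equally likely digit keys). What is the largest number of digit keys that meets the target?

215·log₂ n ≤ 1392 − 315 = 1077, giving log₂ n ≤ 5.0093 and n ≤ 32.207. The largest whole number is 32.

32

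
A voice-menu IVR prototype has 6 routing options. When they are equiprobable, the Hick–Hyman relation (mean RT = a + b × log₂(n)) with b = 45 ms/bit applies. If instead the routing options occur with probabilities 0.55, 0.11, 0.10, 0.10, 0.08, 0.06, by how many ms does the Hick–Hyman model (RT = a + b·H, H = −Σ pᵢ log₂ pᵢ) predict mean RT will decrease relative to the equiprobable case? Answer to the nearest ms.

25 ms

Equiprobable entropy H₀ = log₂ 6 = 2.5850 bits.
Skewed entropy H = −Σ pᵢ log₂ pᵢ = 2.0241 bits.
ΔRT = b·(H₀ − H) = 45 × 0.5609 = 25.24 ms.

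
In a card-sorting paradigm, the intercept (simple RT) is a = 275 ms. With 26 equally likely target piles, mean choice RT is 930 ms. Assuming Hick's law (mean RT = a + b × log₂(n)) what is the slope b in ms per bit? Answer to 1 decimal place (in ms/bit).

139.3 ms/bit

log₂(26) = 4.7004 bits.
b = (RT − a)/log₂ n = (930 − 275) / 4.7004 = 139.349 ms/bit.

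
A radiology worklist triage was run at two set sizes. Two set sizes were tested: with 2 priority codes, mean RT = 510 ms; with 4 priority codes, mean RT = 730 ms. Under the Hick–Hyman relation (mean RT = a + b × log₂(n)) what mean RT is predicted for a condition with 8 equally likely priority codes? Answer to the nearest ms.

Solve the two-equation system in a and b:
  b = (730 − 510) / (log₂ 4 − log₂ 2) = 220 / (2 − 1) = 220 ms/bit
  a = 510 − 220 × 1 = 290 ms
Then RT(8) = 290 + 220 × log₂ 8 = 290 + 220 × 3 ≈ 950.000 ms.

950 ms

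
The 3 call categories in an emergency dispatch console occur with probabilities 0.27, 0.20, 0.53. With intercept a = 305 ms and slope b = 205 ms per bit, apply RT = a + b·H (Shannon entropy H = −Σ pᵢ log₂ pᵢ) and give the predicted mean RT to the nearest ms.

604 ms

Entropy contributions −pᵢ log₂ pᵢ: 0.5100, 0.4644, 0.4854; sum H = 1.4599 bits.
RT = a + bH = 305 + 205·1.4599 = 604.27 ms.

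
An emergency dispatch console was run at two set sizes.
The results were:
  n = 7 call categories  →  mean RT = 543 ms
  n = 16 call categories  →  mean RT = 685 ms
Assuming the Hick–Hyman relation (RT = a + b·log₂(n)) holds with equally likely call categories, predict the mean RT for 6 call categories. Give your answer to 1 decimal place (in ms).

RT is linear in log₂ n, so two points fix the line:
  b = (685 − 543) / (log₂ 16 − log₂ 7) = 142 / (4 − 2.8074) = 119.063 ms/bit
  a = 543 − 119.063 × 2.8074 = 208.748 ms
Then RT(6) = 208.748 + 119.063 × log₂ 6 = 208.748 + 119.063 × 2.5850 ≈ 516.521 ms.

516.5 ms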